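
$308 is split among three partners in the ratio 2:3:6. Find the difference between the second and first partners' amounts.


Total parts = 2 + 3 + 6 = 11
Value per part = 308 / 11 = 28
Shares: 2*28=56, 3*28=84, 6*28=168
Second share = 84, first share = 56
Difference = |84 - 56| = 28

28


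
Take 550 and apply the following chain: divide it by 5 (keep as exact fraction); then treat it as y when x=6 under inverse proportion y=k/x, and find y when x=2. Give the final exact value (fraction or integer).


Start with 550.
Step 1: Divide by 5: 550 / 5 = 110
Step 2: Inverse prop: k = (110)*6; new y = k/2 = 110*6/2 = 330
Final result = 330

330


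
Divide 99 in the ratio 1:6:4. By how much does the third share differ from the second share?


Total parts = 1 + 6 + 4 = 11
Value per part = 99 / 11 = 9
Shares: 1*9=9, 6*9=54, 4*9=36
Third share = 36, second share = 54
Difference = |36 - 54| = 18

18


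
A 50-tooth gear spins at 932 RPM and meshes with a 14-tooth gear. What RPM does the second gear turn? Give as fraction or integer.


Gear ratio: teeth_A * RPM_A = teeth_B * RPM_B
50 * 932 = 14 * RPM_B
46600 = 14 * RPM_B
RPM_B = 46600 / 14
RPM_B = 23300/7

23300/7


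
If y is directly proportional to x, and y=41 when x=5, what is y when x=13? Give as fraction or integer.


Direct proportion: y = kx
Find k: k = 41/5 = 41/5
Compute y at x=13: y = 41/5 * 13
y = 533/5

533/5


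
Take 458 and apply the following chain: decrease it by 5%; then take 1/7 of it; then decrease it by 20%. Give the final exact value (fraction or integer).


Start with 458.
Step 1: Decrease by 5%: 458 * 95/100 = 4351/10
Step 2: Take 1/7: 4351/10 * 1/7 = 4351/70
Step 3: Decrease by 20%: 4351/70 * 80/100 = 8702/175
Final result = 8702/175

8702/175


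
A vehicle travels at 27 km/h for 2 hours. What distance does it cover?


Using distance = speed * time
Speed = 27 km/h
Time = 2 hours
Distance = 27 * 2
= 54 km

54


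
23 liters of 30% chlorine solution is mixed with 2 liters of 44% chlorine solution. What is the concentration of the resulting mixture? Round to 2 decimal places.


Solute in mixture 1 = 30% of 23 L = 23*30/100 = 69/10 L
Solute in mixture 2 = 44% of 2 L = 2*44/100 = 22/25 L
Total solute = 69/10 + 22/25 = 389/50 L
Total volume = 23 + 2 = 25 L
Final concentration = 389/50/25 * 100 = 31.12%

31.12


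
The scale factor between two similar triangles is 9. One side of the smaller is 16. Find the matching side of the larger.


Similar triangles have proportional sides
Scale factor = 9
Smaller side = 16
Corresponding larger side = 16 * 9
= 144

144


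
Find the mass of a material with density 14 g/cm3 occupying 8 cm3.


Using mass = density * volume
Density = 14 g/cm3
Volume = 8 cm3
Mass = 14 * 8
= 112 g

112


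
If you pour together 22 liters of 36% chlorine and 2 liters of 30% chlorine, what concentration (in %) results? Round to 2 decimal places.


Solute in mixture 1 = 36% of 22 L = 22*36/100 = 198/25 L
Solute in mixture 2 = 30% of 2 L = 2*30/100 = 3/5 L
Total solute = 198/25 + 3/5 = 213/25 L
Total volume = 22 + 2 = 24 L
Final concentration = 213/25/24 * 100 = 35.50%

35.50


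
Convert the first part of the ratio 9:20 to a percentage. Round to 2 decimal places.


Total parts = 9 + 20 = 29
First part fraction = 9/29
Percentage = (9/29) * 100
= 0.310345 * 100
= 31.03%

31.03


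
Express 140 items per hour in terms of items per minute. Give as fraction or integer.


Converting from per hour to per minute
Rate = 140 items per hour
Divide by 60: 140/60
= 7/3 items per minute

7/3


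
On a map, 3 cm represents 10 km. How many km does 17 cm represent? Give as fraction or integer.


Map scale: 3 cm = 10 km
Measured distance on map = 17 cm
Set up proportion: 17 * 10 / 3
= 170 / 3
= 170/3 km

170/3


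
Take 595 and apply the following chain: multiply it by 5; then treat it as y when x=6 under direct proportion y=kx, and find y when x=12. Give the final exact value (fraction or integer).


Start with 595.
Step 1: Multiply by 5: 595 * 5 = 2975
Step 2: Direct prop: k = (2975)/6; new y = k*12 = 2975*12/6 = 5950
Final result = 5950

5950


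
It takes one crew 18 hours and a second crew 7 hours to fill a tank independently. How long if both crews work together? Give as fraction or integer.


Rate of A = 1/18 job per hour
Rate of B = 1/7 job per hour
Combined rate = 1/18 + 1/7
Find common denominator: (7 + 18)/(18*7) = 25/126
Combined rate = 25/126 job per hour
Time together = 1 / (25/126) = 126/25 hours

126/25


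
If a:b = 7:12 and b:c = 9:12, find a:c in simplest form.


Given a:b = 7:12 and b:c = 9:12
Make b consistent. Multiply first ratio by 9: a:b = 63:108
Multiply second ratio by 12: b:c = 108:144
Now b = 108 in both, so a:b:c = 63:108:144
Therefore a:c = 63:144
Simplify by GCD: a:c = 7:16

7:16


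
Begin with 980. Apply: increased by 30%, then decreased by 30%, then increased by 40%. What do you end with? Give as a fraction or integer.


Start: 980
Step 1: increase by 30% => multiply by 130/100
  980 * 130/100 = 1274
Step 2: decrease by 30% => multiply by 70/100
  1274 * 70/100 = 4459/5
Step 3: increase by 40% => multiply by 140/100
  4459/5 * 140/100 = 31213/25
Final value = 31213/25

31213/25


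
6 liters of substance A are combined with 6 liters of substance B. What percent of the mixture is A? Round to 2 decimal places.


Volume of A = 6 L
Volume of B = 6 L
Total volume = 6 + 6 = 12 L
Percentage of A = (6/12) * 100
= 50.00%

50.00


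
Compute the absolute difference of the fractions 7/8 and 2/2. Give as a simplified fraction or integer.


Simplify: 7/8 = 7/8 and 2/2 = 1
Find common denominator: LCD = 8
Convert: 7/8 and 8/8
Difference = |7 - 8|/8 = 1/8
Simplified = 1/8

1/8


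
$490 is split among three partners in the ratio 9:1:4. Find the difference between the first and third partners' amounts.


Total parts = 9 + 1 + 4 = 14
Value per part = 490 / 14 = 35
Shares: 9*35=315, 1*35=35, 4*35=140
First share = 315, third share = 140
Difference = |315 - 140| = 175

175


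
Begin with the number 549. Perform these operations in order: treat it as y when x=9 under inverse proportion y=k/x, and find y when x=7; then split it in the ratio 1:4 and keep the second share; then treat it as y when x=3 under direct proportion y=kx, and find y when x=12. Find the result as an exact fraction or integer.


Start with 549.
Step 1: Inverse prop: k = (549)*9; new y = k/7 = 549*9/7 = 4941/7
Step 2: Split 1:4, second share = 4941/7 * 4/5 = 19764/35
Step 3: Direct prop: k = (19764/35)/3; new y = k*12 = 19764/35*12/3 = 79056/35
Final result = 79056/35

79056/35


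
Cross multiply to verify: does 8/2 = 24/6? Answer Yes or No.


Cross multiply to check 8/2 = 24/6
Left cross product: 8 * 6 = 48
Right cross product: 2 * 24 = 48
48 = 48
Equal, so proportions match => Yes

Yes


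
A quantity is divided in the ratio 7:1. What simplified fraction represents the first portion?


Total parts = 7 + 1 = 8
First part fraction = 7/8
Simplify: 7/8 = 7/8

7/8


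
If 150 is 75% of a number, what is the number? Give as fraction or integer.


Given: 150 is 75% of the whole
Set up: 150 = 75/100 * whole
whole = 150 * 100 / 75
whole = 15000 / 75
whole = 200

200


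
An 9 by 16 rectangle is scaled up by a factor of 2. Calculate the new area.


Original dimensions: 9 x 16
Enlargement factor = 2
New width = 9 * 2 = 18
New height = 16 * 2 = 32
New area = 18 * 32 = 576

576


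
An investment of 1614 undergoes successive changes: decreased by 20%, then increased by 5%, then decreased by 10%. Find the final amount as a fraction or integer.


Start: 1614
Step 1: decrease by 20% => multiply by 80/100
  1614 * 80/100 = 6456/5
Step 2: increase by 5% => multiply by 105/100
  6456/5 * 105/100 = 33894/25
Step 3: decrease by 10% => multiply by 90/100
  33894/25 * 90/100 = 152523/125
Final value = 152523/125

152523/125


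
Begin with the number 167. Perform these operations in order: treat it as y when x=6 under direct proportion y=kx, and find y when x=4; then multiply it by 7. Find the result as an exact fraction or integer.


Start with 167.
Step 1: Direct prop: k = (167)/6; new y = k*4 = 167*4/6 = 334/3
Step 2: Multiply by 7: 334/3 * 7 = 2338/3
Final result = 2338/3

2338/3


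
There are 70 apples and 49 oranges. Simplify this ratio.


Find GCD(70, 49)
GCD = 7
Divide both by 7: 70/7 = 10, 49/7 = 7
Simplified ratio = 10:7

10:7


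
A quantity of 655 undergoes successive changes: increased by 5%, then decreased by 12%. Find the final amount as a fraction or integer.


Start: 655
Step 1: increase by 5% => multiply by 105/100
  655 * 105/100 = 2751/4
Step 2: decrease by 12% => multiply by 88/100
  2751/4 * 88/100 = 30261/50
Final value = 30261/50

30261/50


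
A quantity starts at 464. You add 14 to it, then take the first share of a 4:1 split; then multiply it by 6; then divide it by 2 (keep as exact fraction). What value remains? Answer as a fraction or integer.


Start with 464.
Step 1: Add 14: 464+14=478; split 4:1 first = 478*4/5 = 1912/5
Step 2: Multiply by 6: 1912/5 * 6 = 11472/5
Step 3: Divide by 2: 11472/5 / 2 = 5736/5
Final result = 5736/5

5736/5


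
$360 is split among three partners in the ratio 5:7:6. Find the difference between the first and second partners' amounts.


Total parts = 5 + 7 + 6 = 18
Value per part = 360 / 18 = 20
Shares: 5*20=100, 7*20=140, 6*20=120
First share = 100, second share = 140
Difference = |100 - 140| = 40

40


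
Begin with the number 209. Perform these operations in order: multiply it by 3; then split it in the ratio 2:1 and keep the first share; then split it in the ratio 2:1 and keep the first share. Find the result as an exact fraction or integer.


Start with 209.
Step 1: Multiply by 3: 209 * 3 = 627
Step 2: Split 2:1, first share = 627 * 2/3 = 418
Step 3: Split 2:1, first share = 418 * 2/3 = 836/3
Final result = 836/3

836/3


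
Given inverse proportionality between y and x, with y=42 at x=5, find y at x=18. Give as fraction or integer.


Inverse proportion: y = k/x
Find k: k = 5 * 42 = 210
Compute y at x=18: y = 210/18
y = 35/3

35/3


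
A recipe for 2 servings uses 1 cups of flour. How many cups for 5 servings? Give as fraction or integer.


Original: 1 cups for 2 servings
Target servings = 5
Scaling factor = 5/2
New amount = 1 * 5/2
= 5/2
= 5/2 cups

5/2


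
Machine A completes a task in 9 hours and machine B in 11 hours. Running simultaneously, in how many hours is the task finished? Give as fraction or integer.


Rate of A = 1/9 job per hour
Rate of B = 1/11 job per hour
Combined rate = 1/9 + 1/11
Find common denominator: (11 + 9)/(9*11) = 20/99
Combined rate = 20/99 job per hour
Time together = 1 / (20/99) = 99/20 hours

99/20


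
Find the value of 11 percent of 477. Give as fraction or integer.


Compute 11% of 477
Convert percentage: 11% = 11/100
Multiply: 477 * 11/100
= 5247/100
= 5247/100

5247/100


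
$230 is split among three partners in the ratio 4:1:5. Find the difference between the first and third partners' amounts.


Total parts = 4 + 1 + 5 = 10
Value per part = 230 / 10 = 23
Shares: 4*23=92, 1*23=23, 5*23=115
First share = 92, third share = 115
Difference = |92 - 115| = 23

23


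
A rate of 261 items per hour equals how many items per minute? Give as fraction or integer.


Converting from per hour to per minute
Rate = 261 items per hour
Divide by 60: 261/60
= 87/20 items per minute

87/20


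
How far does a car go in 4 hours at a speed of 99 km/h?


Using distance = speed * time
Speed = 99 km/h
Time = 4 hours
Distance = 99 * 4
= 396 km

396


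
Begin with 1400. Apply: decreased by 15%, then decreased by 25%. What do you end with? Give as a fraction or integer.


Start: 1400
Step 1: decrease by 15% => multiply by 85/100
  1400 * 85/100 = 1190
Step 2: decrease by 25% => multiply by 75/100
  1190 * 75/100 = 1785/2
Final value = 1785/2

1785/2


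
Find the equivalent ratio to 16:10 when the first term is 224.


Original ratio: 16:10
First term target: 224
Scale factor = 224 / 16 = 14
Multiply second term: 10 * 14 = 140
Equivalent ratio = 224:140

224:140


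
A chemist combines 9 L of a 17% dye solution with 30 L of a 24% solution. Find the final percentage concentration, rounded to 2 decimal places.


Solute in mixture 1 = 17% of 9 L = 9*17/100 = 153/100 L
Solute in mixture 2 = 24% of 30 L = 30*24/100 = 36/5 L
Total solute = 153/100 + 36/5 = 873/100 L
Total volume = 9 + 30 = 39 L
Final concentration = 873/100/39 * 100 = 22.38%

22.38


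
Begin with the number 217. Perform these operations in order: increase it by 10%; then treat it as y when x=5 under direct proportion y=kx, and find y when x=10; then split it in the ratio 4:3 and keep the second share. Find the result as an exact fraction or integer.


Start with 217.
Step 1: Increase by 10%: 217 * 110/100 = 2387/10
Step 2: Direct prop: k = (2387/10)/5; new y = k*10 = 2387/10*10/5 = 2387/5
Step 3: Split 4:3, second share = 2387/5 * 3/7 = 1023/5
Final result = 1023/5

1023/5


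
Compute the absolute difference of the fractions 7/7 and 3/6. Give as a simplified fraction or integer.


Simplify: 7/7 = 1 and 3/6 = 1/2
Find common denominator: LCD = 2
Convert: 2/2 and 1/2
Difference = |2 - 1|/2 = 1/2
Simplified = 1/2

1/2


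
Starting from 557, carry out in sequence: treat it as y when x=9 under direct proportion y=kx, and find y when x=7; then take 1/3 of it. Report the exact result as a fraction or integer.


Start with 557.
Step 1: Direct prop: k = (557)/9; new y = k*7 = 557*7/9 = 3899/9
Step 2: Take 1/3: 3899/9 * 1/3 = 3899/27
Final result = 3899/27

3899/27


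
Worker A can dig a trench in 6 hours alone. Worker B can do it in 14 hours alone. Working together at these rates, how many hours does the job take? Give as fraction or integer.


Rate of A = 1/6 job per hour
Rate of B = 1/14 job per hour
Combined rate = 1/6 + 1/14
Find common denominator: (14 + 6)/(6*14) = 20/84
Combined rate = 5/21 job per hour
Time together = 1 / (5/21) = 21/5 hours

21/5


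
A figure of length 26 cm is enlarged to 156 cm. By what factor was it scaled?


Original length = 26 cm
Scaled length = 156 cm
Scale factor = 156 / 26
= 6

6


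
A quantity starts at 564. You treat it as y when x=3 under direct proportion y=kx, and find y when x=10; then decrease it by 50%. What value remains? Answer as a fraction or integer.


Start with 564.
Step 1: Direct prop: k = (564)/3; new y = k*10 = 564*10/3 = 1880
Step 2: Decrease by 50%: 1880 * 50/100 = 940
Final result = 940

940


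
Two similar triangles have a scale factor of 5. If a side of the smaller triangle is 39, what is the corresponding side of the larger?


Similar triangles have proportional sides
Scale factor = 5
Smaller side = 39
Corresponding larger side = 39 * 5
= 195

195


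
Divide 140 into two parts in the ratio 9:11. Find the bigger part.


Total parts = 9 + 11 = 20
Value per part = 140 / 20 = 7
First share = 9 * 7 = 63
Second share = 11 * 7 = 77
Larger share = 77

77


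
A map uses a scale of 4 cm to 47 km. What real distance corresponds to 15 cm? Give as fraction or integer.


Map scale: 4 cm = 47 km
Measured distance on map = 15 cm
Set up proportion: 15 * 47 / 4
= 705 / 4
= 705/4 km

705/4


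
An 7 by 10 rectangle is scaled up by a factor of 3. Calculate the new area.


Original dimensions: 7 x 10
Enlargement factor = 3
New width = 7 * 3 = 21
New height = 10 * 3 = 30
New area = 21 * 30 = 630

630


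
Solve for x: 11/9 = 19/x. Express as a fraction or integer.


Setting up: 11/9 = 19/x
Cross multiply: 11 * x = 9 * 19
11x = 171
x = 171/11
x = 171/11

171/11


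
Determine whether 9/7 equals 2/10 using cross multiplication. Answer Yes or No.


Cross multiply to check 9/7 = 2/10
Left cross product: 9 * 10 = 90
Right cross product: 7 * 2 = 14
90 != 14
Not equal, so proportions differ => No

No


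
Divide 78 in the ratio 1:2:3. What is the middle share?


Ratio = 1:2:3
Total parts = 1 + 2 + 3 = 6
Value per part = 78 / 6 = 13
First share = 1 * 13 = 13
Middle share = 2 * 13 = 26
Third share = 3 * 13 = 39

26


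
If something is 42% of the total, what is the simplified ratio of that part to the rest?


Part = 42%, Remainder = 58%
Ratio = 42:58
GCD(42, 58) = 2
Simplify: 21:29 = 21:29

21:29


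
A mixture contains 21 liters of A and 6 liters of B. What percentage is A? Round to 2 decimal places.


Volume of A = 21 L
Volume of B = 6 L
Total volume = 21 + 6 = 27 L
Percentage of A = (21/27) * 100
= 77.78%

77.78


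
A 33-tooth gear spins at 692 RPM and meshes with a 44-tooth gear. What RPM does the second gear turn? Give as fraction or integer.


Gear ratio: teeth_A * RPM_A = teeth_B * RPM_B
33 * 692 = 44 * RPM_B
22836 = 44 * RPM_B
RPM_B = 22836 / 44
RPM_B = 519

519


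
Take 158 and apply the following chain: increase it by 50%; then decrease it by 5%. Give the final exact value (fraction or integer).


Start with 158.
Step 1: Increase by 50%: 158 * 150/100 = 237
Step 2: Decrease by 5%: 237 * 95/100 = 4503/20
Final result = 4503/20

4503/20


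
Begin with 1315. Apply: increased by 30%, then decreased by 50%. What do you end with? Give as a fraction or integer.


Start: 1315
Step 1: increase by 30% => multiply by 130/100
  1315 * 130/100 = 3419/2
Step 2: decrease by 50% => multiply by 50/100
  3419/2 * 50/100 = 3419/4
Final value = 3419/4

3419/4


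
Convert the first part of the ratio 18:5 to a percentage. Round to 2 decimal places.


Total parts = 18 + 5 = 23
First part fraction = 18/23
Percentage = (18/23) * 100
= 0.782609 * 100
= 78.26%

78.26


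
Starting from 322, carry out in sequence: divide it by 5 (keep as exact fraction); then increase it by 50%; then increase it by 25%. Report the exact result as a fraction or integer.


Start with 322.
Step 1: Divide by 5: 322 / 5 = 322/5
Step 2: Increase by 50%: 322/5 * 150/100 = 483/5
Step 3: Increase by 25%: 483/5 * 125/100 = 483/4
Final result = 483/4

483/4


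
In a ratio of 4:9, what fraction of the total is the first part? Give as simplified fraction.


Total parts = 4 + 9 = 13
First part fraction = 4/13
Simplify: 4/13 = 4/13

4/13


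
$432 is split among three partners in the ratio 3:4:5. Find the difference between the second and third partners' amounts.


Total parts = 3 + 4 + 5 = 12
Value per part = 432 / 12 = 36
Shares: 3*36=108, 4*36=144, 5*36=180
Second share = 144, third share = 180
Difference = |144 - 180| = 36

36


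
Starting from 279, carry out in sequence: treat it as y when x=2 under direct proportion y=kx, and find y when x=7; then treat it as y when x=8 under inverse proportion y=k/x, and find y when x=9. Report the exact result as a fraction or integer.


Start with 279.
Step 1: Direct prop: k = (279)/2; new y = k*7 = 279*7/2 = 1953/2
Step 2: Inverse prop: k = (1953/2)*8; new y = k/9 = 1953/2*8/9 = 868
Final result = 868

868


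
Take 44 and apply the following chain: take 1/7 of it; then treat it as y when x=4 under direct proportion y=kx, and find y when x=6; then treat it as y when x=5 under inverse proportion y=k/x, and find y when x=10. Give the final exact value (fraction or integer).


Start with 44.
Step 1: Take 1/7: 44 * 1/7 = 44/7
Step 2: Direct prop: k = (44/7)/4; new y = k*6 = 44/7*6/4 = 66/7
Step 3: Inverse prop: k = (66/7)*5; new y = k/10 = 66/7*5/10 = 33/7
Final result = 33/7

33/7


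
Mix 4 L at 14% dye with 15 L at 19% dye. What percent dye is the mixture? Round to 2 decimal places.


Solute in mixture 1 = 14% of 4 L = 4*14/100 = 14/25 L
Solute in mixture 2 = 19% of 15 L = 15*19/100 = 57/20 L
Total solute = 14/25 + 57/20 = 341/100 L
Total volume = 4 + 15 = 19 L
Final concentration = 341/100/19 * 100 = 17.95%

17.95


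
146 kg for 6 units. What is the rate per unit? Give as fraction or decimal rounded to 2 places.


Total kg = 146
Number of units = 6
Unit rate = 146 / 6
= 24.33 kg per unit

24.33


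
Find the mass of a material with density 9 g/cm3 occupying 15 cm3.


Using mass = density * volume
Density = 9 g/cm3
Volume = 15 cm3
Mass = 9 * 15
= 135 g

135


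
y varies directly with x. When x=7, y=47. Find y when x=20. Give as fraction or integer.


Direct proportion: y = kx
Find k: k = 47/7 = 47/7
Compute y at x=20: y = 47/7 * 20
y = 940/7

940/7


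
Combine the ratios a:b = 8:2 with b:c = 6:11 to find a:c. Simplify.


Given a:b = 8:2 and b:c = 6:11
Make b consistent. Multiply first ratio by 6: a:b = 48:12
Multiply second ratio by 2: b:c = 12:22
Now b = 12 in both, so a:b:c = 48:12:22
Therefore a:c = 48:22
Simplify by GCD: a:c = 24:11

24:11


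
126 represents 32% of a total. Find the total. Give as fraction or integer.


Given: 126 is 32% of the whole
Set up: 126 = 32/100 * whole
whole = 126 * 100 / 32
whole = 12600 / 32
whole = 1575/4

1575/4


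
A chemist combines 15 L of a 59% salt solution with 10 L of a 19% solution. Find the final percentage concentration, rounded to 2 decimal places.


Solute in mixture 1 = 59% of 15 L = 15*59/100 = 177/20 L
Solute in mixture 2 = 19% of 10 L = 10*19/100 = 19/10 L
Total solute = 177/20 + 19/10 = 43/4 L
Total volume = 15 + 10 = 25 L
Final concentration = 43/4/25 * 100 = 43.00%

43.00


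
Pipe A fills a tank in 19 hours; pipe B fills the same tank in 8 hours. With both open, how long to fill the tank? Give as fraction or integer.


Rate of A = 1/19 job per hour
Rate of B = 1/8 job per hour
Combined rate = 1/19 + 1/8
Find common denominator: (8 + 19)/(19*8) = 27/152
Combined rate = 27/152 job per hour
Time together = 1 / (27/152) = 152/27 hours

152/27


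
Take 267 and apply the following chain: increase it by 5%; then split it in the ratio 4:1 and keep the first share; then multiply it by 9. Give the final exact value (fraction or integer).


Start with 267.
Step 1: Increase by 5%: 267 * 105/100 = 5607/20
Step 2: Split 4:1, first share = 5607/20 * 4/5 = 5607/25
Step 3: Multiply by 9: 5607/25 * 9 = 50463/25
Final result = 50463/25

50463/25


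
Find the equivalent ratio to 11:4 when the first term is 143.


Original ratio: 11:4
First term target: 143
Scale factor = 143 / 11 = 13
Multiply second term: 4 * 13 = 52
Equivalent ratio = 143:52

143:52


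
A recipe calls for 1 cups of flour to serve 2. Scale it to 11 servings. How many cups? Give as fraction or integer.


Original: 1 cups for 2 servings
Target servings = 11
Scaling factor = 11/2
New amount = 1 * 11/2
= 11/2
= 11/2 cups

11/2


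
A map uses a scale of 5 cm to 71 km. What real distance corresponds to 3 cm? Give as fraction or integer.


Map scale: 5 cm = 71 km
Measured distance on map = 3 cm
Set up proportion: 3 * 71 / 5
= 213 / 5
= 213/5 km

213/5


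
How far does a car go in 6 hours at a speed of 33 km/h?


Using distance = speed * time
Speed = 33 km/h
Time = 6 hours
Distance = 33 * 6
= 198 km

198


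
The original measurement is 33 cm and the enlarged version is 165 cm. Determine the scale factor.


Original length = 33 cm
Scaled length = 165 cm
Scale factor = 165 / 33
= 5

5


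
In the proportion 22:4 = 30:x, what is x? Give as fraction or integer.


Setting up: 22/4 = 30/x
Cross multiply: 22 * x = 4 * 30
22x = 120
x = 120/22
x = 60/11

60/11


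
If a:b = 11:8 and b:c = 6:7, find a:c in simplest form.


Given a:b = 11:8 and b:c = 6:7
Make b consistent. Multiply first ratio by 6: a:b = 66:48
Multiply second ratio by 8: b:c = 48:56
Now b = 48 in both, so a:b:c = 66:48:56
Therefore a:c = 66:56
Simplify by GCD: a:c = 33:28

33:28


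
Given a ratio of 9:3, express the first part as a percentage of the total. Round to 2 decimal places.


Total parts = 9 + 3 = 12
First part fraction = 9/12
Percentage = (9/12) * 100
= 0.75 * 100
= 75.00%

75.00


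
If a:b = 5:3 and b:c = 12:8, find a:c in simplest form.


Given a:b = 5:3 and b:c = 12:8
Make b consistent. Multiply first ratio by 12: a:b = 60:36
Multiply second ratio by 3: b:c = 36:24
Now b = 36 in both, so a:b:c = 60:36:24
Therefore a:c = 60:24
Simplify by GCD: a:c = 5:2

5:2


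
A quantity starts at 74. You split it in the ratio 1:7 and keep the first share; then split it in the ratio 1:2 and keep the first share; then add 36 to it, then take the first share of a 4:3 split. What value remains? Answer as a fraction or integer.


Start with 74.
Step 1: Split 1:7, first share = 74 * 1/8 = 37/4
Step 2: Split 1:2, first share = 37/4 * 1/3 = 37/12
Step 3: Add 36: 37/12+36=469/12; split 4:3 first = 469/12*4/7 = 67/3
Final result = 67/3

67/3


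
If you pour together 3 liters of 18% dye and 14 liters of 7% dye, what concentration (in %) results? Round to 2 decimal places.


Solute in mixture 1 = 18% of 3 L = 3*18/100 = 27/50 L
Solute in mixture 2 = 7% of 14 L = 14*7/100 = 49/50 L
Total solute = 27/50 + 49/50 = 38/25 L
Total volume = 3 + 14 = 17 L
Final concentration = 38/25/17 * 100 = 8.94%

8.94


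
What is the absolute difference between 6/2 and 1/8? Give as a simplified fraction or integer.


Simplify: 6/2 = 3 and 1/8 = 1/8
Find common denominator: LCD = 8
Convert: 24/8 and 1/8
Difference = |24 - 1|/8 = 23/8
Simplified = 23/8

23/8


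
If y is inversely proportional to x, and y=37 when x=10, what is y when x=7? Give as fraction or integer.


Inverse proportion: y = k/x
Find k: k = 10 * 37 = 370
Compute y at x=7: y = 370/7
y = 370/7

370/7


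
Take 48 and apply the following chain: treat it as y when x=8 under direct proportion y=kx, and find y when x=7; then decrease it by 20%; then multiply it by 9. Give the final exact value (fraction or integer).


Start with 48.
Step 1: Direct prop: k = (48)/8; new y = k*7 = 48*7/8 = 42
Step 2: Decrease by 20%: 42 * 80/100 = 168/5
Step 3: Multiply by 9: 168/5 * 9 = 1512/5
Final result = 1512/5

1512/5


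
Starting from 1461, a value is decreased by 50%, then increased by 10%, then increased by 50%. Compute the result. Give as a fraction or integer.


Start: 1461
Step 1: decrease by 50% => multiply by 50/100
  1461 * 50/100 = 1461/2
Step 2: increase by 10% => multiply by 110/100
  1461/2 * 110/100 = 16071/20
Step 3: increase by 50% => multiply by 150/100
  16071/20 * 150/100 = 48213/40
Final value = 48213/40

48213/40


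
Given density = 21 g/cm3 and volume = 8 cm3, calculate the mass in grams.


Using mass = density * volume
Density = 21 g/cm3
Volume = 8 cm3
Mass = 21 * 8
= 168 g

168


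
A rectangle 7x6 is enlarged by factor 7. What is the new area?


Original dimensions: 7 x 6
Enlargement factor = 7
New width = 7 * 7 = 49
New height = 6 * 7 = 42
New area = 49 * 42 = 2058

2058


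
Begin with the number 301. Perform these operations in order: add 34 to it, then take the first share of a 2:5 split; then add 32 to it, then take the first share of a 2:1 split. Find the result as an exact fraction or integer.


Start with 301.
Step 1: Add 34: 301+34=335; split 2:5 first = 335*2/7 = 670/7
Step 2: Add 32: 670/7+32=894/7; split 2:1 first = 894/7*2/3 = 596/7
Final result = 596/7

596/7


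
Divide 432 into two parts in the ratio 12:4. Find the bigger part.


Total parts = 12 + 4 = 16
Value per part = 432 / 16 = 27
First share = 12 * 27 = 324
Second share = 4 * 27 = 108
Larger share = 324

324


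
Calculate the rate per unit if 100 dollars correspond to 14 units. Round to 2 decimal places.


Total dollars = 100
Number of units = 14
Unit rate = 100 / 14
= 7.14 dollars per unit

7.14


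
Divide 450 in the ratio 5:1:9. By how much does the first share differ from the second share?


Total parts = 5 + 1 + 9 = 15
Value per part = 450 / 15 = 30
Shares: 5*30=150, 1*30=30, 9*30=270
First share = 150, second share = 30
Difference = |150 - 30| = 120

120


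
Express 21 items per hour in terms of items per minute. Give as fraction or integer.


Converting from per hour to per minute
Rate = 21 items per hour
Divide by 60: 21/60
= 7/20 items per minute

7/20


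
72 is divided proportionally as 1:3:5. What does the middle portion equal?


Ratio = 1:3:5
Total parts = 1 + 3 + 5 = 9
Value per part = 72 / 9 = 8
First share = 1 * 8 = 8
Middle share = 3 * 8 = 24
Third share = 5 * 8 = 40

24


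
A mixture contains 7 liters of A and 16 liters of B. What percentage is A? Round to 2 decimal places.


Volume of A = 7 L
Volume of B = 16 L
Total volume = 7 + 16 = 23 L
Percentage of A = (7/23) * 100
= 30.43%

30.43


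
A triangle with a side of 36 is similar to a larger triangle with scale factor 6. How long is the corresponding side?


Similar triangles have proportional sides
Scale factor = 6
Smaller side = 36
Corresponding larger side = 36 * 6
= 216

216


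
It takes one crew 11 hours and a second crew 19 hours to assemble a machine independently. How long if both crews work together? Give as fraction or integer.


Rate of A = 1/11 job per hour
Rate of B = 1/19 job per hour
Combined rate = 1/11 + 1/19
Find common denominator: (19 + 11)/(11*19) = 30/209
Combined rate = 30/209 job per hour
Time together = 1 / (30/209) = 209/30 hours

209/30


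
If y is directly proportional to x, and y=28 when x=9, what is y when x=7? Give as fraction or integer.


Direct proportion: y = kx
Find k: k = 28/9 = 28/9
Compute y at x=7: y = 28/9 * 7
y = 196/9

196/9


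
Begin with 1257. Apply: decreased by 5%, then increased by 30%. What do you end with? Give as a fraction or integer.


Start: 1257
Step 1: decrease by 5% => multiply by 95/100
  1257 * 95/100 = 23883/20
Step 2: increase by 30% => multiply by 130/100
  23883/20 * 130/100 = 310479/200
Final value = 310479/200

310479/200


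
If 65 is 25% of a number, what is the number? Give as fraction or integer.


Given: 65 is 25% of the whole
Set up: 65 = 25/100 * whole
whole = 65 * 100 / 25
whole = 6500 / 25
whole = 260

260


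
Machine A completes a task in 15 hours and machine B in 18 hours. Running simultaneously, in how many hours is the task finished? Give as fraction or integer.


Rate of A = 1/15 job per hour
Rate of B = 1/18 job per hour
Combined rate = 1/15 + 1/18
Find common denominator: (18 + 15)/(15*18) = 33/270
Combined rate = 11/90 job per hour
Time together = 1 / (11/90) = 90/11 hours

90/11


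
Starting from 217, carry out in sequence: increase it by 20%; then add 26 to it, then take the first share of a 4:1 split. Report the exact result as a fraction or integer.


Start with 217.
Step 1: Increase by 20%: 217 * 120/100 = 1302/5
Step 2: Add 26: 1302/5+26=1432/5; split 4:1 first = 1432/5*4/5 = 5728/25
Final result = 5728/25

5728/25


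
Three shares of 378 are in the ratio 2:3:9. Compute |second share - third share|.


Total parts = 2 + 3 + 9 = 14
Value per part = 378 / 14 = 27
Shares: 2*27=54, 3*27=81, 9*27=243
Second share = 81, third share = 243
Difference = |81 - 243| = 162

162


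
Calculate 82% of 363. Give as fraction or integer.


Compute 82% of 363
Convert percentage: 82% = 82/100
Multiply: 363 * 82/100
= 29766/100
= 14883/50

14883/50


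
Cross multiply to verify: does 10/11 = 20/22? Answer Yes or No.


Cross multiply to check 10/11 = 20/22
Left cross product: 10 * 22 = 220
Right cross product: 11 * 20 = 220
220 = 220
Equal, so proportions match => Yes

Yes


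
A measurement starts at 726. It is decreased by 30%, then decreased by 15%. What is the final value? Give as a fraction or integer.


Start: 726
Step 1: decrease by 30% => multiply by 70/100
  726 * 70/100 = 2541/5
Step 2: decrease by 15% => multiply by 85/100
  2541/5 * 85/100 = 43197/100
Final value = 43197/100

43197/100


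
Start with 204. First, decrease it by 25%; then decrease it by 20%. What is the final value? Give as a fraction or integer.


Start with 204.
Step 1: Decrease by 25%: 204 * 75/100 = 153
Step 2: Decrease by 20%: 153 * 80/100 = 612/5
Final result = 612/5

612/5


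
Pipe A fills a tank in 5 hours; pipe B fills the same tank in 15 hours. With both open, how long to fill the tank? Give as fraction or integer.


Rate of A = 1/5 job per hour
Rate of B = 1/15 job per hour
Combined rate = 1/5 + 1/15
Find common denominator: (15 + 5)/(5*15) = 20/75
Combined rate = 4/15 job per hour
Time together = 1 / (4/15) = 15/4 hours

15/4


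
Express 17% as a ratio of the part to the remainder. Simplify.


Part = 17%, Remainder = 83%
Ratio = 17:83
GCD(17, 83) = 1
Simplify: 17:83 = 17:83

17:83


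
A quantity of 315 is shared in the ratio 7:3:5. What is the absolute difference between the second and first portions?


Total parts = 7 + 3 + 5 = 15
Value per part = 315 / 15 = 21
Shares: 7*21=147, 3*21=63, 5*21=105
Second share = 63, first share = 147
Difference = |63 - 147| = 84

84


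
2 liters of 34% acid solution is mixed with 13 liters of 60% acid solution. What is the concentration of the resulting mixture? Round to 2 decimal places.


Solute in mixture 1 = 34% of 2 L = 2*34/100 = 17/25 L
Solute in mixture 2 = 60% of 13 L = 13*60/100 = 39/5 L
Total solute = 17/25 + 39/5 = 212/25 L
Total volume = 2 + 13 = 15 L
Final concentration = 212/25/15 * 100 = 56.53%

56.53


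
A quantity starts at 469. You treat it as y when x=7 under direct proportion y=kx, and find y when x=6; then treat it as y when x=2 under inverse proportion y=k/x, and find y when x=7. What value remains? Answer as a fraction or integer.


Start with 469.
Step 1: Direct prop: k = (469)/7; new y = k*6 = 469*6/7 = 402
Step 2: Inverse prop: k = (402)*2; new y = k/7 = 402*2/7 = 804/7
Final result = 804/7

804/7


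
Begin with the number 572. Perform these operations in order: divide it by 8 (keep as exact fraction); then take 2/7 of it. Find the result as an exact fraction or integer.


Start with 572.
Step 1: Divide by 8: 572 / 8 = 143/2
Step 2: Take 2/7: 143/2 * 2/7 = 143/7
Final result = 143/7

143/7


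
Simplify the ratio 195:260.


Find GCD(195, 260)
GCD = 65
Divide both by 65: 195/65 = 3, 260/65 = 4
Simplified ratio = 3:4

3:4


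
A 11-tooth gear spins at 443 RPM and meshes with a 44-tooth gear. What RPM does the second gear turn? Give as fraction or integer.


Gear ratio: teeth_A * RPM_A = teeth_B * RPM_B
11 * 443 = 44 * RPM_B
4873 = 44 * RPM_B
RPM_B = 4873 / 44
RPM_B = 443/4

443/4


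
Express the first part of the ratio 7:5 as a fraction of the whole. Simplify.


Total parts = 7 + 5 = 12
First part fraction = 7/12
Simplify: 7/12 = 7/12

7/12


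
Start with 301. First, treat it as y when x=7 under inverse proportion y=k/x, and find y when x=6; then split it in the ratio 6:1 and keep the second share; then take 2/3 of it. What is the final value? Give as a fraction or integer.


Start with 301.
Step 1: Inverse prop: k = (301)*7; new y = k/6 = 301*7/6 = 2107/6
Step 2: Split 6:1, second share = 2107/6 * 1/7 = 301/6
Step 3: Take 2/3: 301/6 * 2/3 = 301/9
Final result = 301/9

301/9


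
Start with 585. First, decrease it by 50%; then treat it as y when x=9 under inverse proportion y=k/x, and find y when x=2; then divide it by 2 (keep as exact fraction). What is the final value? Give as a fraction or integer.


Start with 585.
Step 1: Decrease by 50%: 585 * 50/100 = 585/2
Step 2: Inverse prop: k = (585/2)*9; new y = k/2 = 585/2*9/2 = 5265/4
Step 3: Divide by 2: 5265/4 / 2 = 5265/8
Final result = 5265/8

5265/8


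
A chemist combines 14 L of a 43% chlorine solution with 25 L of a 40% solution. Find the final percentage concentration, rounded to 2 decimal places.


Solute in mixture 1 = 43% of 14 L = 14*43/100 = 301/50 L
Solute in mixture 2 = 40% of 25 L = 25*40/100 = 10 L
Total solute = 301/50 + 10 = 801/50 L
Total volume = 14 + 25 = 39 L
Final concentration = 801/50/39 * 100 = 41.08%

41.08


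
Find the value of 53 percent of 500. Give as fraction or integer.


Compute 53% of 500
Convert percentage: 53% = 53/100
Multiply: 500 * 53/100
= 26500/100
= 265

265


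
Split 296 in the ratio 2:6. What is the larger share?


Total parts = 2 + 6 = 8
Value per part = 296 / 8 = 37
First share = 2 * 37 = 74
Second share = 6 * 37 = 222
Larger share = 222

222


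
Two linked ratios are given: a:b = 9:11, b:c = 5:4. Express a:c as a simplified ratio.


Given a:b = 9:11 and b:c = 5:4
Make b consistent. Multiply first ratio by 5: a:b = 45:55
Multiply second ratio by 11: b:c = 55:44
Now b = 55 in both, so a:b:c = 45:55:44
Therefore a:c = 45:44
Simplify by GCD: a:c = 45:44

45:44


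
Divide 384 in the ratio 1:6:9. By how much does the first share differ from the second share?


Total parts = 1 + 6 + 9 = 16
Value per part = 384 / 16 = 24
Shares: 1*24=24, 6*24=144, 9*24=216
First share = 24, second share = 144
Difference = |24 - 144| = 120

120


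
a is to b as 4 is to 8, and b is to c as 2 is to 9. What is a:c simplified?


Given a:b = 4:8 and b:c = 2:9
Make b consistent. Multiply first ratio by 2: a:b = 8:16
Multiply second ratio by 8: b:c = 16:72
Now b = 16 in both, so a:b:c = 8:16:72
Therefore a:c = 8:72
Simplify by GCD: a:c = 1:9

1:9


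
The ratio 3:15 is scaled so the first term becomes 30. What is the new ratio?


Original ratio: 3:15
First term target: 30
Scale factor = 30 / 3 = 10
Multiply second term: 15 * 10 = 150
Equivalent ratio = 30:150

30:150


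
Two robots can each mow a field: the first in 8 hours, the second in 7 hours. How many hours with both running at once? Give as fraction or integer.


Rate of A = 1/8 job per hour
Rate of B = 1/7 job per hour
Combined rate = 1/8 + 1/7
Find common denominator: (7 + 8)/(8*7) = 15/56
Combined rate = 15/56 job per hour
Time together = 1 / (15/56) = 56/15 hours

56/15


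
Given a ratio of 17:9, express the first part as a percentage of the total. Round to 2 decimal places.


Total parts = 17 + 9 = 26
First part fraction = 17/26
Percentage = (17/26) * 100
= 0.653846 * 100
= 65.38%

65.38


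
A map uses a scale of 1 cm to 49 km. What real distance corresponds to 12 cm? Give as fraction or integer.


Map scale: 1 cm = 49 km
Measured distance on map = 12 cm
Set up proportion: 12 * 49 / 1
= 588 / 1
= 588 km

588


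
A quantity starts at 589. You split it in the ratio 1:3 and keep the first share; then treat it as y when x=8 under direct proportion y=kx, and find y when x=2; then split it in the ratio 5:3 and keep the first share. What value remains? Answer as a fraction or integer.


Start with 589.
Step 1: Split 1:3, first share = 589 * 1/4 = 589/4
Step 2: Direct prop: k = (589/4)/8; new y = k*2 = 589/4*2/8 = 589/16
Step 3: Split 5:3, first share = 589/16 * 5/8 = 2945/128
Final result = 2945/128

2945/128


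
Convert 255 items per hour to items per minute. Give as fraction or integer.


Converting from per hour to per minute
Rate = 255 items per hour
Divide by 60: 255/60
= 17/4 items per minute

17/4


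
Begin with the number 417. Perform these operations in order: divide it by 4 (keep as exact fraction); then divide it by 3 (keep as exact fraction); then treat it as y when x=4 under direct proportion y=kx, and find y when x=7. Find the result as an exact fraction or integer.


Start with 417.
Step 1: Divide by 4: 417 / 4 = 417/4
Step 2: Divide by 3: 417/4 / 3 = 139/4
Step 3: Direct prop: k = (139/4)/4; new y = k*7 = 139/4*7/4 = 973/16
Final result = 973/16

973/16


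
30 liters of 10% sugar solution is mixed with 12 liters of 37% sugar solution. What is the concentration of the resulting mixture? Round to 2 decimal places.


Solute in mixture 1 = 10% of 30 L = 30*10/100 = 3 L
Solute in mixture 2 = 37% of 12 L = 12*37/100 = 111/25 L
Total solute = 3 + 111/25 = 186/25 L
Total volume = 30 + 12 = 42 L
Final concentration = 186/25/42 * 100 = 17.71%

17.71


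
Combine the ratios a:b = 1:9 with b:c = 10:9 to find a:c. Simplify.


Given a:b = 1:9 and b:c = 10:9
Make b consistent. Multiply first ratio by 10: a:b = 10:90
Multiply second ratio by 9: b:c = 90:81
Now b = 90 in both, so a:b:c = 10:90:81
Therefore a:c = 10:81
Simplify by GCD: a:c = 10:81

10:81
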